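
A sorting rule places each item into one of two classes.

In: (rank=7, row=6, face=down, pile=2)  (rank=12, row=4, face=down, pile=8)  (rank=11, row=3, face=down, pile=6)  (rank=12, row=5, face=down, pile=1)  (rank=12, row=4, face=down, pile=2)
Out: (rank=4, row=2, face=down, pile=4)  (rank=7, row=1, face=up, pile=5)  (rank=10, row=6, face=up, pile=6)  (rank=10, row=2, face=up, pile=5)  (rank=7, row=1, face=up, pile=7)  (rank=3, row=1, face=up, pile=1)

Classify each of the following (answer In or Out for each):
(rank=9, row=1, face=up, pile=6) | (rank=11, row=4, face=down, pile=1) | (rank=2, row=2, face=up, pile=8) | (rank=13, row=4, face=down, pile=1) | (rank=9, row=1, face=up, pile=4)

Out, In, Out, In, Out

The pattern is that an item is 'In' exactly when: face is down AND row ≥ 3.
(rank=9, row=1, face=up, pile=6) — face is up, row = 1, hence Out. (rank=11, row=4, face=down, pile=1) — face is down, row = 4, hence In. (rank=2, row=2, face=up, pile=8) — face is up, row = 2, hence Out. (rank=13, row=4, face=down, pile=1) — face is down, row = 4, hence In. (rank=9, row=1, face=up, pile=4) — face is up, row = 1, hence Out.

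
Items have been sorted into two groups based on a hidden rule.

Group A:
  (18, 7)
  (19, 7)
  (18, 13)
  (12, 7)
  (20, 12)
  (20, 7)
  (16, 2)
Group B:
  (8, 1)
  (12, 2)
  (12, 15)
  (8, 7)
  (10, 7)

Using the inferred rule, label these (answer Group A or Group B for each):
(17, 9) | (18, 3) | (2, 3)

Rule: first > second AND sum ≥ 18. This holds for each 'Group A' example and fails for each 'Group B' one.
Group A: (17, 9), since 17 > 9, 17+9 = 26. Group A: (18, 3), since 18 > 3, 18+3 = 21. Group B: (2, 3), since 2 < 3, 2+3 = 5.

Group A, Group A, Group B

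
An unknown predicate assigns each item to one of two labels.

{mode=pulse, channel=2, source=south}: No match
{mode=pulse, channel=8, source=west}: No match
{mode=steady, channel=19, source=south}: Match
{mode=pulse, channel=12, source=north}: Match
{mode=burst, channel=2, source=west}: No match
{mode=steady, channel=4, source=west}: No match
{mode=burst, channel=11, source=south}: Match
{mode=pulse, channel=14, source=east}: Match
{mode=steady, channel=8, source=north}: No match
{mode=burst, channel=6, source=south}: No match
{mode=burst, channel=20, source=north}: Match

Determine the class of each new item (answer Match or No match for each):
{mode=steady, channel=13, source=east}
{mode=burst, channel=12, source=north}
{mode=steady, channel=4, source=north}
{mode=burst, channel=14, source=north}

The simplest hypothesis consistent with all the labels is: channel ≥ 11.
{mode=steady, channel=13, source=east}: channel = 13, satisfies this → Match. {mode=burst, channel=12, source=north}: channel = 12, satisfies this → Match. {mode=steady, channel=4, source=north}: channel = 4, does not pass → No match. {mode=burst, channel=14, source=north}: channel = 14, satisfies this → Match.

Match, Match, No match, Match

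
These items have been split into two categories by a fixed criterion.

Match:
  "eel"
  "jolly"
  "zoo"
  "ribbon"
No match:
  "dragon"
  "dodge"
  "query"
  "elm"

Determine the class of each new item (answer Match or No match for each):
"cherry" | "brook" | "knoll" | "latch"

Match, Match, Match, No match

All 'Match' examples share one property — has a double letter — and every 'No match' example lacks it.
"cherry" → 'rr' doubled → Match.
"brook" → 'oo' doubled → Match.
"knoll" → 'll' doubled → Match.
"latch" → no doubled letter → No match.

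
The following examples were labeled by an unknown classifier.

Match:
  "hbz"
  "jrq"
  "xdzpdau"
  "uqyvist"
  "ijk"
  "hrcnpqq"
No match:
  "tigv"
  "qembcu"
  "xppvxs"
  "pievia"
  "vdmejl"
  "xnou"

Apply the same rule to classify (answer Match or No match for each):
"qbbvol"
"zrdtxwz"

The pattern is that an item is 'Match' exactly when: odd length.

No match, Match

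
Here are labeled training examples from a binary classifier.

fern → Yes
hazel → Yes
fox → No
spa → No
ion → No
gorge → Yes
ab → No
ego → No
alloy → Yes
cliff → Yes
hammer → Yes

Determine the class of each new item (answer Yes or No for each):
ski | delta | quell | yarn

No, Yes, Yes, Yes

The common property of the 'Yes' items is: length ≥ 4. No 'No' item has it.
ski → length 3 → No. delta → length 5 → Yes. quell → length 5 → Yes. yarn → length 4 → Yes.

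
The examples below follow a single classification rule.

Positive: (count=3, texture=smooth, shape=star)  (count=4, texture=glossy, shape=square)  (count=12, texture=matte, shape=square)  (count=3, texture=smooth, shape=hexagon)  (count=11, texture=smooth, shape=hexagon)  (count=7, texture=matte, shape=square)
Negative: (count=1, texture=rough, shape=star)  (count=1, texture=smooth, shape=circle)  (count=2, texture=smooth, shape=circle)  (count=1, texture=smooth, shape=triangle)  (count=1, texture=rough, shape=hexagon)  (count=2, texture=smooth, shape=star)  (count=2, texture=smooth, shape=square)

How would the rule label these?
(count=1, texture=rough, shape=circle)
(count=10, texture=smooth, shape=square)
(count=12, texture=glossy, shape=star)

Negative, Positive, Positive

All 'Positive' examples share one property — count ≥ 3 — and every 'Negative' example lacks it.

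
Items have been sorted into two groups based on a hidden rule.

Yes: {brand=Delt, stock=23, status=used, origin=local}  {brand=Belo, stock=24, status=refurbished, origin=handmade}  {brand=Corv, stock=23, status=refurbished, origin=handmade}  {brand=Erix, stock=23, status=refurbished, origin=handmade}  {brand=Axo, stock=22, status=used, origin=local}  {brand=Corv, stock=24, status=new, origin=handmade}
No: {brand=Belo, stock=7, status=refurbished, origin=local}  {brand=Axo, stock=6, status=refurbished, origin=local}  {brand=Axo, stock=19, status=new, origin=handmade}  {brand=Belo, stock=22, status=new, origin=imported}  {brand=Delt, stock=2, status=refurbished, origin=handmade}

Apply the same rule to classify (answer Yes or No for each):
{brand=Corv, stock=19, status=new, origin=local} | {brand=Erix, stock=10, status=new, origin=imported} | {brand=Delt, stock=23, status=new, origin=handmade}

No, No, Yes

A rule that fits every label: status is used OR stock ≥ 23 — true of each 'Yes' example, false of each 'No' one.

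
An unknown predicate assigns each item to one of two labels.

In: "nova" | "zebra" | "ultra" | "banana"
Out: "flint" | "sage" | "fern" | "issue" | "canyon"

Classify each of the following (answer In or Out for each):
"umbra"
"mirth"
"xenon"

The common property of the 'In' items is: ends with 'a'. No 'Out' item has it.
"umbra": ends with 'a', fits → In.
"mirth": ends with 'h', doesn't qualify → Out.
"xenon": ends with 'n', doesn't qualify → Out.

In, Out, Out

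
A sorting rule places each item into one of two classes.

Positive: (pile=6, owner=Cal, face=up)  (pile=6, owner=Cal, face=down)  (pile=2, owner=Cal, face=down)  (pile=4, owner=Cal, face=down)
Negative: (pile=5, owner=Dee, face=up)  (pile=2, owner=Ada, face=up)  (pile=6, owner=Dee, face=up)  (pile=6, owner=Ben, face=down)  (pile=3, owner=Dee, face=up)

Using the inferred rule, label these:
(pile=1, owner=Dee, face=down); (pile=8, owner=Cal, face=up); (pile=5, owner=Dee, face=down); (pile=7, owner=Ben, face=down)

The simplest hypothesis consistent with all the labels is: owner is Cal.
(pile=1, owner=Dee, face=down) — owner is Dee, hence Negative.
(pile=8, owner=Cal, face=up) — owner is Cal, hence Positive.
(pile=5, owner=Dee, face=down) — owner is Dee, hence Negative.
(pile=7, owner=Ben, face=down) — owner is Ben, hence Negative.

Negative, Positive, Negative, Negative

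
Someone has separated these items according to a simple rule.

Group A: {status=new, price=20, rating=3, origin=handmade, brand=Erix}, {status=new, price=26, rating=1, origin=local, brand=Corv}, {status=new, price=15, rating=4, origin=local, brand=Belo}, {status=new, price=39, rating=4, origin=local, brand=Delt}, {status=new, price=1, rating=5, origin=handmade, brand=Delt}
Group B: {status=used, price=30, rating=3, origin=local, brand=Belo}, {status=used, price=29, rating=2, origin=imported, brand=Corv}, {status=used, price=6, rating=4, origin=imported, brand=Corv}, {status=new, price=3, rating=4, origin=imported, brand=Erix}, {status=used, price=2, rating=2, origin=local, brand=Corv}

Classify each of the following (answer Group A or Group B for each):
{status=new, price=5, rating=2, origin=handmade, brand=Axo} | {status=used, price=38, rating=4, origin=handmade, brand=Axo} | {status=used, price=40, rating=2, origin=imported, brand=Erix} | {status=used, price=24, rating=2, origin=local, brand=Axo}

The rule appears to be: status is new AND price ≠ 3.
{status=new, price=5, rating=2, origin=handmade, brand=Axo} — status is new, price = 5, hence Group A.
{status=used, price=38, rating=4, origin=handmade, brand=Axo} — status is used, price = 38, hence Group B.
{status=used, price=40, rating=2, origin=imported, brand=Erix} — status is used, price = 40, hence Group B.
{status=used, price=24, rating=2, origin=local, brand=Axo} — status is used, price = 24, hence Group B.

Group A, Group B, Group B, Group B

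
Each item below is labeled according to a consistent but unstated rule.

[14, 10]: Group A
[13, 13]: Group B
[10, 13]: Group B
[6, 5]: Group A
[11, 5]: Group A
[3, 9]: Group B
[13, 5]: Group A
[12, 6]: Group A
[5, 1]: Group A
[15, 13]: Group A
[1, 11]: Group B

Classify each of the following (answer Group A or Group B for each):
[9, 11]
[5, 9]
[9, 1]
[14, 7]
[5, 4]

The classifier is using: first > second.
Group B: [9, 11], since 9 < 11. Group B: [5, 9], since 5 < 9. Group A: [9, 1], since 9 > 1. Group A: [14, 7], since 14 > 7. Group A: [5, 4], since 5 > 4.

Group B, Group B, Group A, Group A, Group A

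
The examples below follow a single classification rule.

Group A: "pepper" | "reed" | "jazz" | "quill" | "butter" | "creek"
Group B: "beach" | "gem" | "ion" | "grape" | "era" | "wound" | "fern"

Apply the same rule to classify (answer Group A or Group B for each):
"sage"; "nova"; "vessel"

All 'Group A' examples share one property — has a double letter — and every 'Group B' example lacks it.
"sage": no doubled letter, doesn't qualify → Group B.
"nova": no doubled letter, doesn't qualify → Group B.
"vessel": 'ss' doubled, has this property → Group A.

Group B, Group B, Group A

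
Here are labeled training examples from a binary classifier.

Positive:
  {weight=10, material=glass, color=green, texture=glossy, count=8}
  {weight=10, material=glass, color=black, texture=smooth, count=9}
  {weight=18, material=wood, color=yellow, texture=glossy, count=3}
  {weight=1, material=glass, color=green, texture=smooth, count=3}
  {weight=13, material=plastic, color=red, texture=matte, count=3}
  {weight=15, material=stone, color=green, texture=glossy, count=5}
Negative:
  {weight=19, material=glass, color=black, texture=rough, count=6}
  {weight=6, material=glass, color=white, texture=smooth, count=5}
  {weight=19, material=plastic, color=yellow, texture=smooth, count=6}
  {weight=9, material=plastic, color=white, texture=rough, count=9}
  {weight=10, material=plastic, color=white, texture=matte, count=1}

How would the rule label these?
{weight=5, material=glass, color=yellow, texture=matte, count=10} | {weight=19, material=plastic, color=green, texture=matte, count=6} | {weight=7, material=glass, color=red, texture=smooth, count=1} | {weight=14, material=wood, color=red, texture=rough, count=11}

Positive, Negative, Positive, Positive

The classifier is using: color is not white AND weight ≤ 18.
{weight=5, material=glass, color=yellow, texture=matte, count=10}: Positive (color is yellow, weight = 5). {weight=19, material=plastic, color=green, texture=matte, count=6}: Negative (color is green, weight = 19). {weight=7, material=glass, color=red, texture=smooth, count=1}: Positive (color is red, weight = 7). {weight=14, material=wood, color=red, texture=rough, count=11}: Positive (color is red, weight = 14).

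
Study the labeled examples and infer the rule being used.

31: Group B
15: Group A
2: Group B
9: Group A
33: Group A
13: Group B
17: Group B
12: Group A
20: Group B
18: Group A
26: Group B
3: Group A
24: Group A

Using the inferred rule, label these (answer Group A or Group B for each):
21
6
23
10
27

Group A, Group A, Group B, Group B, Group A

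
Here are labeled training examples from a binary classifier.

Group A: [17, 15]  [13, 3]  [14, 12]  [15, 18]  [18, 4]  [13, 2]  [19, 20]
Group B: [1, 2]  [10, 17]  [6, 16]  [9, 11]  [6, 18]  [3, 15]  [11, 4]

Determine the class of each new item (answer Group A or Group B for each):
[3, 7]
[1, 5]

Group B, Group B

The distinguishing property — first ≥ 12 — holds for all the 'Group A' cases and none of the 'Group B' cases.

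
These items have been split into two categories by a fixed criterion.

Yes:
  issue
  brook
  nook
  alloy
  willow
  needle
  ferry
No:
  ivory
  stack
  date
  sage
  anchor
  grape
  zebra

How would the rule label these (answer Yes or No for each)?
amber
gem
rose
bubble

One predicate separates the groups cleanly: has a double letter.
amber → no doubled letter → No.
gem → no doubled letter → No.
rose → no doubled letter → No.
bubble → 'bb' doubled → Yes.

No, No, No, Yes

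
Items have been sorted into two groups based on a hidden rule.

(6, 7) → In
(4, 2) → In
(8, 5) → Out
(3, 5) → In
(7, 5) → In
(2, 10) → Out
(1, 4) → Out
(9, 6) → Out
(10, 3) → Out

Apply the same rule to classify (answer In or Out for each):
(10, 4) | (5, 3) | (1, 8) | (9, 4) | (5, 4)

Out, In, Out, Out, In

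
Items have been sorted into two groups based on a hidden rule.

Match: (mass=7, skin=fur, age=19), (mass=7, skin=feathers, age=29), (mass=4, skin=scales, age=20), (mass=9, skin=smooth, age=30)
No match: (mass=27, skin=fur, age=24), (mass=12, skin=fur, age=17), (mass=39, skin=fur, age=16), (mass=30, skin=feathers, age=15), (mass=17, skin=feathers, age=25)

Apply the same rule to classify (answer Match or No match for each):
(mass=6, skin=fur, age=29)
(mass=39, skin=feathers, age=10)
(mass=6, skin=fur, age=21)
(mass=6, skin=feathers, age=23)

Match, No match, Match, Match

'Match' ⟺ mass ≤ 9.
(mass=6, skin=fur, age=29): mass = 6 — has this property, so Match. (mass=39, skin=feathers, age=10): mass = 39 — does not fit, so No match. (mass=6, skin=fur, age=21): mass = 6 — has this property, so Match. (mass=6, skin=feathers, age=23): mass = 6 — has this property, so Match.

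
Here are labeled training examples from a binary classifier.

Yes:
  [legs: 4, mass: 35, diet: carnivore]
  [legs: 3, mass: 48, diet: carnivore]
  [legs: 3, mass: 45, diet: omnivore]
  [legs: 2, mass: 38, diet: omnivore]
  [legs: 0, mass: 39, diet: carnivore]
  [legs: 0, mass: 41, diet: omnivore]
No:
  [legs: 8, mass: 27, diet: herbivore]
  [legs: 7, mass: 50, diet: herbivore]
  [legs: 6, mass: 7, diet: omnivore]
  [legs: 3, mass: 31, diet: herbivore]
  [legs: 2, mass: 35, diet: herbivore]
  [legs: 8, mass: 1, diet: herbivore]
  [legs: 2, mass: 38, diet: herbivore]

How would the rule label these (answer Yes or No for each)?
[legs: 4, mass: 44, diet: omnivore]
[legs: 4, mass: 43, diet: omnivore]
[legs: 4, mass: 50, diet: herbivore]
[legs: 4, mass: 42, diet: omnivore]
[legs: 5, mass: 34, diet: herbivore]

The distinguishing property — diet is not herbivore AND legs ≤ 4 — holds for all the 'Yes' cases and none of the 'No' cases.
[legs: 4, mass: 44, diet: omnivore]: Yes (diet is omnivore, legs = 4). [legs: 4, mass: 43, diet: omnivore]: Yes (diet is omnivore, legs = 4). [legs: 4, mass: 50, diet: herbivore]: No (diet is herbivore, legs = 4). [legs: 4, mass: 42, diet: omnivore]: Yes (diet is omnivore, legs = 4). [legs: 5, mass: 34, diet: herbivore]: No (diet is herbivore, legs = 5).

Yes, Yes, No, Yes, No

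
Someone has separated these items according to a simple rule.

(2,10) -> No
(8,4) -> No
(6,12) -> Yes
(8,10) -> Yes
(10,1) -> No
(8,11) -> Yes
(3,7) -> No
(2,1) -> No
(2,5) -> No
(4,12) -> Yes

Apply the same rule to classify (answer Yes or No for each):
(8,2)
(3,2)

No, No

The rule appears to be: sum ≥ 16.
(8,2): No (8+2 = 10).
(3,2): No (3+2 = 5).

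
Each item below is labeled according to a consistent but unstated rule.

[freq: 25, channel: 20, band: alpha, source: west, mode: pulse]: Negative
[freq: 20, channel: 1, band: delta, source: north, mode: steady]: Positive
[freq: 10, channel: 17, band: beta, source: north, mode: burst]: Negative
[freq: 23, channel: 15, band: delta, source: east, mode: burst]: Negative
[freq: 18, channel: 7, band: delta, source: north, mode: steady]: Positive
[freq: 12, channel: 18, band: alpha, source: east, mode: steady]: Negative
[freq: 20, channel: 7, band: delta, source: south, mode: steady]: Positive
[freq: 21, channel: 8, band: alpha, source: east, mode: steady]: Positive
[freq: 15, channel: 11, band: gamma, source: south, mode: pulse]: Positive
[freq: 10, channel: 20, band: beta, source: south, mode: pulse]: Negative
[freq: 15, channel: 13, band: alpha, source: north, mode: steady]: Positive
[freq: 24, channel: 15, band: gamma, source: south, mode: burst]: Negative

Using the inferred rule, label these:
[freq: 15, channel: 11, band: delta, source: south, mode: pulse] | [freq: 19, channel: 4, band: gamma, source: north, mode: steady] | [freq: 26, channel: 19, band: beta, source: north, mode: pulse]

Positive, Positive, Negative

'Positive' ⟺ channel ≤ 13.
[freq: 15, channel: 11, band: delta, source: south, mode: pulse]: Positive (channel = 11). [freq: 19, channel: 4, band: gamma, source: north, mode: steady]: Positive (channel = 4). [freq: 26, channel: 19, band: beta, source: north, mode: pulse]: Negative (channel = 19).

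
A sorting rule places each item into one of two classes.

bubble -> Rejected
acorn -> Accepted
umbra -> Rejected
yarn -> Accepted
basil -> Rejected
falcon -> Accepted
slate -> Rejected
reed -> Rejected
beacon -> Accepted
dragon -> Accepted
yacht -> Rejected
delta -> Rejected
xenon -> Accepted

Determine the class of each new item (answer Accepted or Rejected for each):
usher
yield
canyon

Rejected, Rejected, Accepted

One predicate separates the groups cleanly: contains 'n'.
usher: no 'n' — fails this test, so Rejected. yield: no 'n' — fails this test, so Rejected. canyon: has 'n' — qualifies, so Accepted.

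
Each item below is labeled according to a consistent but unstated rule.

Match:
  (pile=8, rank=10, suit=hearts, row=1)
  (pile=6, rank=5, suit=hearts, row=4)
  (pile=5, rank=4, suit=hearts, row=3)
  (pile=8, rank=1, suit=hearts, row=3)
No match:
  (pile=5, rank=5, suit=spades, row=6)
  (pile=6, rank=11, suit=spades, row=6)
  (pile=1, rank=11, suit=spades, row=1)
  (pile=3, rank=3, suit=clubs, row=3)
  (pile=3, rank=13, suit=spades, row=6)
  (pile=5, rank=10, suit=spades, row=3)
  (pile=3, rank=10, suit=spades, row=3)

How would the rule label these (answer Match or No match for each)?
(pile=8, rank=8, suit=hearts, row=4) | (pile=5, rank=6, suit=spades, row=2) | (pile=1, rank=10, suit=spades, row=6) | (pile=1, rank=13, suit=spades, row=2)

Match, No match, No match, No match

The simplest hypothesis consistent with all the labels is: suit is hearts.
(pile=8, rank=8, suit=hearts, row=4): Match (suit is hearts).
(pile=5, rank=6, suit=spades, row=2): No match (suit is spades).
(pile=1, rank=10, suit=spades, row=6): No match (suit is spades).
(pile=1, rank=13, suit=spades, row=2): No match (suit is spades).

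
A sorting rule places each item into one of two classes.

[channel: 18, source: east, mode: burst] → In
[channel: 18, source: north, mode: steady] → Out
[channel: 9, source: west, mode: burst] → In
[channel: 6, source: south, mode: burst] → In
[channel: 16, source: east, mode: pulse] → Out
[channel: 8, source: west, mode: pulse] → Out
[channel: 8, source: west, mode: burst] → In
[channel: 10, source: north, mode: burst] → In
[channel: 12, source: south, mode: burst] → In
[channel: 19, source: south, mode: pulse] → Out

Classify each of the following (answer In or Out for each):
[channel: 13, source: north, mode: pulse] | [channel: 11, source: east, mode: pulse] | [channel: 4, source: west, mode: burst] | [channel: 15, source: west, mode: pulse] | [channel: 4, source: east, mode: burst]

A rule that fits every label: mode is burst — true of each 'In' example, false of each 'Out' one.
[channel: 13, source: north, mode: pulse]: Out (mode is pulse).
[channel: 11, source: east, mode: pulse]: Out (mode is pulse).
[channel: 4, source: west, mode: burst]: In (mode is burst).
[channel: 15, source: west, mode: pulse]: Out (mode is pulse).
[channel: 4, source: east, mode: burst]: In (mode is burst).

Out, Out, In, Out, In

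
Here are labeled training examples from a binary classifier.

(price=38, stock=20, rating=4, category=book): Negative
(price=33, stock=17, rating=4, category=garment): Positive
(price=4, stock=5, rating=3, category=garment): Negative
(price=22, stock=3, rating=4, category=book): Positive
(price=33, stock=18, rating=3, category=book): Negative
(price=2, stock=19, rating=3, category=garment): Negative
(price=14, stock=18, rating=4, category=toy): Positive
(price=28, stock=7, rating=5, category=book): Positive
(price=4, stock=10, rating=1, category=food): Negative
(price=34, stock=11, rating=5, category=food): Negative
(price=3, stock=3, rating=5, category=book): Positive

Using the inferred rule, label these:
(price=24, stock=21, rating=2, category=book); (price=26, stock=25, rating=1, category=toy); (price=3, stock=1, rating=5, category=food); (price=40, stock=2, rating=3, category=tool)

Negative, Negative, Positive, Negative

The rule appears to be: rating ≥ 4 AND price ≤ 33.
Negative: (price=24, stock=21, rating=2, category=book), since rating = 2, price = 24. Negative: (price=26, stock=25, rating=1, category=toy), since rating = 1, price = 26. Positive: (price=3, stock=1, rating=5, category=food), since rating = 5, price = 3. Negative: (price=40, stock=2, rating=3, category=tool), since rating = 3, price = 40.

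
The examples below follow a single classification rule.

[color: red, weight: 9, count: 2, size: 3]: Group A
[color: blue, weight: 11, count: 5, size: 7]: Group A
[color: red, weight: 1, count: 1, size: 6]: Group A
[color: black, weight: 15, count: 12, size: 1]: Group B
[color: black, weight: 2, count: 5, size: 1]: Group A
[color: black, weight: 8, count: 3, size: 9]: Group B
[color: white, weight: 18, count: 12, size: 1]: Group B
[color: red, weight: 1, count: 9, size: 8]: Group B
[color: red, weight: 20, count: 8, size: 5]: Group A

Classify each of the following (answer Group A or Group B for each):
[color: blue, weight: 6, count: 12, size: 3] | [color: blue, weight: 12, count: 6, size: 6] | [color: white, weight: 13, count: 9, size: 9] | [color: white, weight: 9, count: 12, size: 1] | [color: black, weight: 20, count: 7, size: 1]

Group B, Group A, Group B, Group B, Group A

A rule that fits every label: size ≤ 7 AND count ≤ 8 — true of each 'Group A' example, false of each 'Group B' one.
[color: blue, weight: 6, count: 12, size: 3] → size = 3, count = 12 → Group B. [color: blue, weight: 12, count: 6, size: 6] → size = 6, count = 6 → Group A. [color: white, weight: 13, count: 9, size: 9] → size = 9, count = 9 → Group B. [color: white, weight: 9, count: 12, size: 1] → size = 1, count = 12 → Group B. [color: black, weight: 20, count: 7, size: 1] → size = 1, count = 7 → Group A.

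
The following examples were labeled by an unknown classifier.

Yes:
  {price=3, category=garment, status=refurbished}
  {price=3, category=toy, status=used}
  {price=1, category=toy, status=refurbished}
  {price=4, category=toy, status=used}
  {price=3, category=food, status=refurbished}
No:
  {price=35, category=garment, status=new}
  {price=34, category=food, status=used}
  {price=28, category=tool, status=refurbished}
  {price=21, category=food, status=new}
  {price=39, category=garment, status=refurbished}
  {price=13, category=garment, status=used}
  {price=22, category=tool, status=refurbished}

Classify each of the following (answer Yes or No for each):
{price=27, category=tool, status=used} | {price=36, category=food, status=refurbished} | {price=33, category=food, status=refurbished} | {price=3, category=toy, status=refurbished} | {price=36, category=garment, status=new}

No, No, No, Yes, No

Rule: price ≤ 4. This holds for each 'Yes' example and fails for each 'No' one.
{price=27, category=tool, status=used}: price = 27 — fails this test, so No. {price=36, category=food, status=refurbished}: price = 36 — fails this test, so No. {price=33, category=food, status=refurbished}: price = 33 — fails this test, so No. {price=3, category=toy, status=refurbished}: price = 3 — passes, so Yes. {price=36, category=garment, status=new}: price = 36 — fails this test, so No.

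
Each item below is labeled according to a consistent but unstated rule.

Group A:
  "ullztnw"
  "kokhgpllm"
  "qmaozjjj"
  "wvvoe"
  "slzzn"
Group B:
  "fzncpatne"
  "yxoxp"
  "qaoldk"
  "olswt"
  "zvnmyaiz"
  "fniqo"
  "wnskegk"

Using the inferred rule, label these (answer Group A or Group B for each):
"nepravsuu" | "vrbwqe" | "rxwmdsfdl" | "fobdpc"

Group A, Group B, Group B, Group B

The simplest hypothesis consistent with all the labels is: has a double letter.
"nepravsuu": 'uu' doubled — satisfies this, so Group A.
"vrbwqe": no doubled letter — does not pass, so Group B.
"rxwmdsfdl": no doubled letter — does not pass, so Group B.
"fobdpc": no doubled letter — does not pass, so Group B.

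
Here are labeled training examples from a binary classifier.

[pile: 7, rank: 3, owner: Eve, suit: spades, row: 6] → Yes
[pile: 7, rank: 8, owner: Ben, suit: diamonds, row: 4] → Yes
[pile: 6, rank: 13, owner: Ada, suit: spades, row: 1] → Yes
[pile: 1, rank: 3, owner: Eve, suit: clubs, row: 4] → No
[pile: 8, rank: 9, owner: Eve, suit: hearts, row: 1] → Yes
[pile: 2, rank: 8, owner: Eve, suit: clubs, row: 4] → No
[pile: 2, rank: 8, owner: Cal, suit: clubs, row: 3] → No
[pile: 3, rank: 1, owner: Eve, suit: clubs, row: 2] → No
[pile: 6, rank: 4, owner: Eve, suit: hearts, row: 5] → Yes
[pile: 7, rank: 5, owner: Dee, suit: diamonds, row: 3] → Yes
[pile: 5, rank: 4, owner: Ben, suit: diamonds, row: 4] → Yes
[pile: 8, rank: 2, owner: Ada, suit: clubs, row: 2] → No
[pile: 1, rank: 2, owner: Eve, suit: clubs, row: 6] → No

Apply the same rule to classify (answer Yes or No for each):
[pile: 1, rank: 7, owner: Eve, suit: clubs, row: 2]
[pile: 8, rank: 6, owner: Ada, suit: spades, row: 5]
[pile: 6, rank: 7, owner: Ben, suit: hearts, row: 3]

No, Yes, Yes

Rule: suit is not clubs. This holds for each 'Yes' example and fails for each 'No' one.
[pile: 1, rank: 7, owner: Eve, suit: clubs, row: 2]: suit is clubs — doesn't qualify, so No. [pile: 8, rank: 6, owner: Ada, suit: spades, row: 5]: suit is spades — fits, so Yes. [pile: 6, rank: 7, owner: Ben, suit: hearts, row: 3]: suit is hearts — fits, so Yes.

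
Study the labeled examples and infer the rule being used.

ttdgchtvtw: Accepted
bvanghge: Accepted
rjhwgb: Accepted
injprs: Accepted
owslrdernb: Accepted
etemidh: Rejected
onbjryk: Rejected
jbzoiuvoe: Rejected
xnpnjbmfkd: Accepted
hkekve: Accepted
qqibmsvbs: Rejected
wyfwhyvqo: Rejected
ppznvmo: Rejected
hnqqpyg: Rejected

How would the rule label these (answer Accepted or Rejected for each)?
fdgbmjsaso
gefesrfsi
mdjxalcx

The distinguishing property — even length — holds for all the 'Accepted' cases and none of the 'Rejected' cases.
fdgbmjsaso: length 10, satisfies this → Accepted.
gefesrfsi: length 9, does not pass → Rejected.
mdjxalcx: length 8, satisfies this → Accepted.

Accepted, Rejected, Accepted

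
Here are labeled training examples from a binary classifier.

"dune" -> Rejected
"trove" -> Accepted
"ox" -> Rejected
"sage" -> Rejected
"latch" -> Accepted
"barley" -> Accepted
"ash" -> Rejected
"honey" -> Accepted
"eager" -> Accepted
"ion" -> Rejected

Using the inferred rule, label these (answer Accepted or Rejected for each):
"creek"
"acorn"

Accepted, Accepted

The rule appears to be: length ≥ 5.
"creek" → length 5 → Accepted. "acorn" → length 5 → Accepted.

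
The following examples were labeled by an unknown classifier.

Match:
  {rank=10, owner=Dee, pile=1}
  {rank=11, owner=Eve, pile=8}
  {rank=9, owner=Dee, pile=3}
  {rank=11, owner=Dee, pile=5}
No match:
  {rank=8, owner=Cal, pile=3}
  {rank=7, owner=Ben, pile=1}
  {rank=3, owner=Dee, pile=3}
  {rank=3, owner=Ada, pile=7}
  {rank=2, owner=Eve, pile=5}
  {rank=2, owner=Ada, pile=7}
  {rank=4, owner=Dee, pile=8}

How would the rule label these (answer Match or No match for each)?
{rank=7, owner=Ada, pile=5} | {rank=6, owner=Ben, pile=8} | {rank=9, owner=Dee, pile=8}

One predicate separates the groups cleanly: rank ≥ 9.
{rank=7, owner=Ada, pile=5}: No match (rank = 7).
{rank=6, owner=Ben, pile=8}: No match (rank = 6).
{rank=9, owner=Dee, pile=8}: Match (rank = 9).

No match, No match, Match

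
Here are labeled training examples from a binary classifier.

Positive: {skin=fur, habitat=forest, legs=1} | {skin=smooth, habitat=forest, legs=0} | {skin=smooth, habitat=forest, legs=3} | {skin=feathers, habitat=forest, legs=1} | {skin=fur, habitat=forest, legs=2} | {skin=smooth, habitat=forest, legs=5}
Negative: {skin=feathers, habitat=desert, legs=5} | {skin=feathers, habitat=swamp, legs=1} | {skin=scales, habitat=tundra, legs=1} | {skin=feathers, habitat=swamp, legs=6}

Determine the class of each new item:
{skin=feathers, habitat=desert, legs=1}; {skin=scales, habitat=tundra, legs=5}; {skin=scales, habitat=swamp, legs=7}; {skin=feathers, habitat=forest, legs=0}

Negative, Negative, Negative, Positive

'Positive' ⟺ habitat is forest.
Negative: {skin=feathers, habitat=desert, legs=1}, since habitat is desert. Negative: {skin=scales, habitat=tundra, legs=5}, since habitat is tundra. Negative: {skin=scales, habitat=swamp, legs=7}, since habitat is swamp. Positive: {skin=feathers, habitat=forest, legs=0}, since habitat is forest.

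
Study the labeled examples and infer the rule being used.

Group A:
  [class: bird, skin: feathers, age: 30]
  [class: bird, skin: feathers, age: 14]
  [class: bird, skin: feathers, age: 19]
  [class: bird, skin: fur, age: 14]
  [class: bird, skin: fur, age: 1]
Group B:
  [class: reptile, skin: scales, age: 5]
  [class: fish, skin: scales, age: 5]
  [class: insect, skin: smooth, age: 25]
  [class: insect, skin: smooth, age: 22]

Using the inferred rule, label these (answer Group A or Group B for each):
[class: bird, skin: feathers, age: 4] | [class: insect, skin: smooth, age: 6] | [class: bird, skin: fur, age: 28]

Group A, Group B, Group A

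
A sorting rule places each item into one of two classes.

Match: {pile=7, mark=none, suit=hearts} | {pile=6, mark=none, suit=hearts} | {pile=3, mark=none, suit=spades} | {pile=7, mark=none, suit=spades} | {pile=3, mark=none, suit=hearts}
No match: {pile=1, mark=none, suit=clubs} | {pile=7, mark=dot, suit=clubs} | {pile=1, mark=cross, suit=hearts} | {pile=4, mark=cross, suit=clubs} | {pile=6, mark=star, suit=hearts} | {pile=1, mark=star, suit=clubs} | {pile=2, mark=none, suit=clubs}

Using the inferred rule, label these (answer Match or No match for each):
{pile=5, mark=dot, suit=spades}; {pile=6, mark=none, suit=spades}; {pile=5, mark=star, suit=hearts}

No match, Match, No match

The pattern is that an item is 'Match' exactly when: mark is none AND pile ≥ 3.
{pile=5, mark=dot, suit=spades} — mark is dot, pile = 5, hence No match.
{pile=6, mark=none, suit=spades} — mark is none, pile = 6, hence Match.
{pile=5, mark=star, suit=hearts} — mark is star, pile = 5, hence No match.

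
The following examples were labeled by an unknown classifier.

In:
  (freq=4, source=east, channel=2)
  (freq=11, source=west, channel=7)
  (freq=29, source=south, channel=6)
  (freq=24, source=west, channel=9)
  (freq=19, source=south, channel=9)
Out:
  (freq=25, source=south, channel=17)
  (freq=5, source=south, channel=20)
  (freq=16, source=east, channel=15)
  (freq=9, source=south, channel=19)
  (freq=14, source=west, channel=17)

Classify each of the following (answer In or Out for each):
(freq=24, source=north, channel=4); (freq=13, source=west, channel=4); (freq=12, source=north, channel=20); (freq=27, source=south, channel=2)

In, In, Out, In

One predicate separates the groups cleanly: channel ≤ 9.
(freq=24, source=north, channel=4) — channel = 4, hence In.
(freq=13, source=west, channel=4) — channel = 4, hence In.
(freq=12, source=north, channel=20) — channel = 20, hence Out.
(freq=27, source=south, channel=2) — channel = 2, hence In.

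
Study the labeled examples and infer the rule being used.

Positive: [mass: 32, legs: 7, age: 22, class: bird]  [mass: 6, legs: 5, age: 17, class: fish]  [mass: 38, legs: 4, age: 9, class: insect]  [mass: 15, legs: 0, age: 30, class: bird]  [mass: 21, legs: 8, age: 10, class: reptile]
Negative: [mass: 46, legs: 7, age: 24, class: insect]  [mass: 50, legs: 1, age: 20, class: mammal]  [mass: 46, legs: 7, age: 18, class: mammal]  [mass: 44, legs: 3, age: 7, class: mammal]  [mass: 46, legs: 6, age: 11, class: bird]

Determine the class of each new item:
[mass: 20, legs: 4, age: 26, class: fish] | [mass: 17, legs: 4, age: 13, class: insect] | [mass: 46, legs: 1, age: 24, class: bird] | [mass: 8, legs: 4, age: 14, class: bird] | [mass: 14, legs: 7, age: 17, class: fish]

Positive, Positive, Negative, Positive, Positive

The classifier is using: mass ≤ 38.
Positive: [mass: 20, legs: 4, age: 26, class: fish], since mass = 20.
Positive: [mass: 17, legs: 4, age: 13, class: insect], since mass = 17.
Negative: [mass: 46, legs: 1, age: 24, class: bird], since mass = 46.
Positive: [mass: 8, legs: 4, age: 14, class: bird], since mass = 8.
Positive: [mass: 14, legs: 7, age: 17, class: fish], since mass = 14.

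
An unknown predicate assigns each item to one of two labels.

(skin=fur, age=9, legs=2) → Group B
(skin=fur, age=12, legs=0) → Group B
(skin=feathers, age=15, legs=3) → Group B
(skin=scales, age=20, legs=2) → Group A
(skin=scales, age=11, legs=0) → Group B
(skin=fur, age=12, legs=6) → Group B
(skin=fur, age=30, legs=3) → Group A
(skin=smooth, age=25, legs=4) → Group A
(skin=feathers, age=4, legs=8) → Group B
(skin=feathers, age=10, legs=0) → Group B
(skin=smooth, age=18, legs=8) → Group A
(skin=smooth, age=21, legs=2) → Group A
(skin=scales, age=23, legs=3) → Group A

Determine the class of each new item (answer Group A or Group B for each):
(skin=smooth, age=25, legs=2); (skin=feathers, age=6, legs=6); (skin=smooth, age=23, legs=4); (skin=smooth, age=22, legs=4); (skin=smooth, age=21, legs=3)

The rule appears to be: age ≥ 18.
Group A: (skin=smooth, age=25, legs=2), since age = 25.
Group B: (skin=feathers, age=6, legs=6), since age = 6.
Group A: (skin=smooth, age=23, legs=4), since age = 23.
Group A: (skin=smooth, age=22, legs=4), since age = 22.
Group A: (skin=smooth, age=21, legs=3), since age = 21.

Group A, Group B, Group A, Group A, Group A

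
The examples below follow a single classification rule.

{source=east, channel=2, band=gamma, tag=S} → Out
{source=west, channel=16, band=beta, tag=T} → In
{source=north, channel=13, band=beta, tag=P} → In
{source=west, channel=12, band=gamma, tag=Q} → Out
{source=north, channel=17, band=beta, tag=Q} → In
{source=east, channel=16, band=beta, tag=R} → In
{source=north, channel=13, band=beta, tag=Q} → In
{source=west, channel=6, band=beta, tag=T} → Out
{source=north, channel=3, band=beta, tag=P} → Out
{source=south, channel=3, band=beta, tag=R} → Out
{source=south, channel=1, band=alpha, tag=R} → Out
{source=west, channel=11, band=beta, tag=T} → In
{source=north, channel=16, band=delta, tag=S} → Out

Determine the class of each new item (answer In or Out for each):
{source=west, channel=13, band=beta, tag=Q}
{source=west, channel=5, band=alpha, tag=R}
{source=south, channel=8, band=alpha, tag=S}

In, Out, Out

The pattern is that an item is 'In' exactly when: band is beta AND channel ≥ 11.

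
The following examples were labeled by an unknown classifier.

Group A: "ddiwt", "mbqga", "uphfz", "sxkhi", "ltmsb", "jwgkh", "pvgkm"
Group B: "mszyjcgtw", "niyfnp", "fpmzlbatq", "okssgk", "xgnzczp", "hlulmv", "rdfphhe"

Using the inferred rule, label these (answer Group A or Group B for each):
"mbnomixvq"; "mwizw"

Group B, Group A

The common property of the 'Group A' items is: length 5. No 'Group B' item has it.
"mbnomixvq" — length 9, hence Group B. "mwizw" — length 5, hence Group A.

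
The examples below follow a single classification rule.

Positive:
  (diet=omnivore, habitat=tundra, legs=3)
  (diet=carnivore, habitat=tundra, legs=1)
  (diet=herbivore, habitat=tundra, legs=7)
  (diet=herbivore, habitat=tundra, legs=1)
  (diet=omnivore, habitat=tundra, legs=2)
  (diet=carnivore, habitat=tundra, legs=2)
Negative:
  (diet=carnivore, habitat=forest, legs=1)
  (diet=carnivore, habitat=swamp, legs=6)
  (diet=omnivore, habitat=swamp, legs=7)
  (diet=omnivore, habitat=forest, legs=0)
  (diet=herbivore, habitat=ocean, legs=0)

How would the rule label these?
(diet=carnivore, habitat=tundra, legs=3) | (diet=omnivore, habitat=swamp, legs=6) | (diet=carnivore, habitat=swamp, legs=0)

One predicate separates the groups cleanly: habitat is tundra.
(diet=carnivore, habitat=tundra, legs=3) — habitat is tundra, hence Positive.
(diet=omnivore, habitat=swamp, legs=6) — habitat is swamp, hence Negative.
(diet=carnivore, habitat=swamp, legs=0) — habitat is swamp, hence Negative.

Positive, Negative, Negative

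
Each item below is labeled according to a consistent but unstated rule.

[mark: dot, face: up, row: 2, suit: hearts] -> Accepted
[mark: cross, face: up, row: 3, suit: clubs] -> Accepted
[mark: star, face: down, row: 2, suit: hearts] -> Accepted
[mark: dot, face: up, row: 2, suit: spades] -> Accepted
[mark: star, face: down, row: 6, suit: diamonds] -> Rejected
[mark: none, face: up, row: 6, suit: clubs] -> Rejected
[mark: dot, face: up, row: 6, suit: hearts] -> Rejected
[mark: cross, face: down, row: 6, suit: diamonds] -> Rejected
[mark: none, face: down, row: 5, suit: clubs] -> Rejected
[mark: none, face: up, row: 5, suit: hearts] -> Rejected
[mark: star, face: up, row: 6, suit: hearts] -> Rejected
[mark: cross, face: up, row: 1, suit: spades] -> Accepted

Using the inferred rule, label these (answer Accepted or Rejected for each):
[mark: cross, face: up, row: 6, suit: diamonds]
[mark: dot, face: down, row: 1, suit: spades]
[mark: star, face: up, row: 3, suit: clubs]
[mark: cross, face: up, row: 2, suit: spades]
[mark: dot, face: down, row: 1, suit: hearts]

Every 'Accepted' example satisfies: row ≤ 3. None of the 'Rejected' examples do.

Rejected, Accepted, Accepted, Accepted, Accepted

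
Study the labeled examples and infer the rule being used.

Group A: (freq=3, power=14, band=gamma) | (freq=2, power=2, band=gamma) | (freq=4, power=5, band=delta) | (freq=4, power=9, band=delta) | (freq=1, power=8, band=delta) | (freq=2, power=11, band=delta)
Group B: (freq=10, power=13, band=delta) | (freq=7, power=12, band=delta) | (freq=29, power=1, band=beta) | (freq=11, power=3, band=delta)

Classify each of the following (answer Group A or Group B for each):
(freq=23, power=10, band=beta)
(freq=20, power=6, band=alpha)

All 'Group A' examples share one property — freq ≤ 4 — and every 'Group B' example lacks it.
(freq=23, power=10, band=beta): freq = 23 — lacks this property, so Group B. (freq=20, power=6, band=alpha): freq = 20 — lacks this property, so Group B.

Group B, Group B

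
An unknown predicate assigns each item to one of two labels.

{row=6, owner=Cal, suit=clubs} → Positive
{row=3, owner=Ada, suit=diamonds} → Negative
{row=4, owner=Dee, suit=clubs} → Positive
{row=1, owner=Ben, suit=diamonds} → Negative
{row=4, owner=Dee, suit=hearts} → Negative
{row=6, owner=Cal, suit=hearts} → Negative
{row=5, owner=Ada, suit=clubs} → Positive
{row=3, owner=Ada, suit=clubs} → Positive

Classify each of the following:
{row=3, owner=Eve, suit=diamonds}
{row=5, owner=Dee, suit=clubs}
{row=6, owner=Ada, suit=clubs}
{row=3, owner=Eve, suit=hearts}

A rule that fits every label: suit is clubs — true of each 'Positive' example, false of each 'Negative' one.
{row=3, owner=Eve, suit=diamonds}: suit is diamonds, does not satisfy this → Negative.
{row=5, owner=Dee, suit=clubs}: suit is clubs, satisfies this → Positive.
{row=6, owner=Ada, suit=clubs}: suit is clubs, satisfies this → Positive.
{row=3, owner=Eve, suit=hearts}: suit is hearts, does not satisfy this → Negative.

Negative, Positive, Positive, Negative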